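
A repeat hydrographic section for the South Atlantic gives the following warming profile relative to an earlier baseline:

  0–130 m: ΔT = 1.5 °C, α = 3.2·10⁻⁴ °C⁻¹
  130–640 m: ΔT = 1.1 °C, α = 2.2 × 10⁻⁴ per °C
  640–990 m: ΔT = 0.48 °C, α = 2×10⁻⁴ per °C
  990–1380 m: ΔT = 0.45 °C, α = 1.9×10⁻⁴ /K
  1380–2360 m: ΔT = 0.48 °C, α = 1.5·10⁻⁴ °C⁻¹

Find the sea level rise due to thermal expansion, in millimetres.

Layer 1: 3.2×10⁻⁴ × 1.5 × 130 = 0.06240 m
Layer 2: 2.2×10⁻⁴ × 510 × 1.1 = 0.12342 m
0.48 × 2×10⁻⁴ × 350 = 0.03360 m
390 × 0.45 × 1.9×10⁻⁴ = 0.033345 m
1.5×10⁻⁴ × 0.48 × 980 = 0.07056 m
Δh = 0.06240 + 0.12342 + 0.03360 + 0.033345 + 0.07056 = 0.323325 m ≈ 323 mm

Δh = 323 mm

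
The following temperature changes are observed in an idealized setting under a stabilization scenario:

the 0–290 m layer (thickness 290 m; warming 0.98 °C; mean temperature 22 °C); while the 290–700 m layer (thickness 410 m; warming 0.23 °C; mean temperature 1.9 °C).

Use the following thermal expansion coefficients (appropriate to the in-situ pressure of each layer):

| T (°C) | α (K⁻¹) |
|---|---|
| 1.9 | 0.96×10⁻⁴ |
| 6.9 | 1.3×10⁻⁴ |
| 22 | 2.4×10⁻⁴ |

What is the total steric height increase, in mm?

Layer 1 at 22 °C → α = 2.4×10⁻⁴ K⁻¹
Layer 2 at 1.9 °C → α = 0.96×10⁻⁴ K⁻¹
0.98 × 2.4×10⁻⁴ × 290 = 0.068208 m
0.23 × 0.96×10⁻⁴ × 410 = 0.0090528 m
Δh = 0.068208 + 0.0090528 = 0.0772608 m ≈ 77 mm

about 77 mm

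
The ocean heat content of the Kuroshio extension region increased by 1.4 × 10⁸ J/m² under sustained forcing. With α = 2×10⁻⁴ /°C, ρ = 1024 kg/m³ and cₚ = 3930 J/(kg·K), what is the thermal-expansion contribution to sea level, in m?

Δh = αQ/(ρcₚ) = 2×10⁻⁴ × 1.4×10⁸ / (1024 × 3930) ≈ 0.0069577 m

about 0.00696 m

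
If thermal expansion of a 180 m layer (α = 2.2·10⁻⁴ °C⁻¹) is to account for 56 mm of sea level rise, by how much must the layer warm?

ΔT = Δh/(αH) = 0.056 / (2.2×10⁻⁴ × 180) ≈ 1.414 K

ΔT ≈ 1.41 K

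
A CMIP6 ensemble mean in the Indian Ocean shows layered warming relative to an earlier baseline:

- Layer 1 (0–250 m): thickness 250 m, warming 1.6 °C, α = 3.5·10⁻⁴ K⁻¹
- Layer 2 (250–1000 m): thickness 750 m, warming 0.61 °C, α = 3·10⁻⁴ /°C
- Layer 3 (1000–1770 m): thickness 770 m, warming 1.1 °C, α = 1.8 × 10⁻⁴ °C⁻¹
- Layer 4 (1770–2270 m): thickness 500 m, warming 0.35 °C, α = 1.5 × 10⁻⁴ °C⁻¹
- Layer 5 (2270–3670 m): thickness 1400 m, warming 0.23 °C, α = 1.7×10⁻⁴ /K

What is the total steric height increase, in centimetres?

0–250 m: 250 × 3.5×10⁻⁴ × 1.6 = 0.14000 m
250–1000 m: 3×10⁻⁴ × 0.61 × 750 = 0.13725 m
Layer 3: 770 × 1.1 × 1.8×10⁻⁴ = 0.15246 m
500 × 0.35 × 1.5×10⁻⁴ = 0.02625 m
2270–3670 m: 1.7×10⁻⁴ × 0.23 × 1400 = 0.05474 m
Δh = 0.14000 + 0.13725 + 0.15246 + 0.02625 + 0.05474 = 0.51070 m

Δh ≈ 51.1 cm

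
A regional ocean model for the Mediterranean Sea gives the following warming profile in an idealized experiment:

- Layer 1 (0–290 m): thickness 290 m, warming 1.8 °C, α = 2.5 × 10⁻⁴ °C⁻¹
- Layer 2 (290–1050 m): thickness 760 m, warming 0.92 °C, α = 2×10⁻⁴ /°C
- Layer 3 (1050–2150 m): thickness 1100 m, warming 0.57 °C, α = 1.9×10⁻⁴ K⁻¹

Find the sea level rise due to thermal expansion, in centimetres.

39 cm of thermosteric rise

2.5×10⁻⁴ × 290 × 1.8 = 0.13050 m
Layer 2: 760 × 0.92 × 2×10⁻⁴ = 0.13984 m
Layer 3: 1.9×10⁻⁴ × 0.57 × 1100 = 0.11913 m
Δh = 0.13050 + 0.13984 + 0.11913 = 0.38947 m ≈ 39 cm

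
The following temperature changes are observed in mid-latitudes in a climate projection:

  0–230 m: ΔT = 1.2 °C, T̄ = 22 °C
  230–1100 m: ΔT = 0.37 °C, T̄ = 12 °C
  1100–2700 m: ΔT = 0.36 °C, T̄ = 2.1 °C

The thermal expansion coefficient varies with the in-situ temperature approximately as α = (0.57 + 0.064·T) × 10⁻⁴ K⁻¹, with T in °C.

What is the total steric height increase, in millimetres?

Layer 1: α = (0.57 + 0.064×22)×10⁻⁴ = 1.978×10⁻⁴ K⁻¹
Layer 2: α = (0.57 + 0.064×12)×10⁻⁴ = 1.338×10⁻⁴ K⁻¹
Layer 3: α = (0.57 + 0.064×2.1)×10⁻⁴ = 0.7044×10⁻⁴ K⁻¹
Layer 1: 1.2 × 1.978×10⁻⁴ × 230 = 0.0545928 m
230–1100 m: 1.338×10⁻⁴ × 0.37 × 870 = 0.04307022 m
Layer 3: 1600 × 0.7044×10⁻⁴ × 0.36 = 0.04057344 m
Δh = 0.0545928 + 0.04307022 + 0.04057344 = 0.13823646 m

Δh = 138 mm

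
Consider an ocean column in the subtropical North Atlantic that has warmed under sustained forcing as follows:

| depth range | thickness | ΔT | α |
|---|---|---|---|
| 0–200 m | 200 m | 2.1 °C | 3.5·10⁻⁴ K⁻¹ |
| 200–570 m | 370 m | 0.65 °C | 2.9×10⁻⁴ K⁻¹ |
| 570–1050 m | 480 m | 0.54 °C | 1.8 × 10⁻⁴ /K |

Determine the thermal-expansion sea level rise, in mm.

about 263 mm

0–200 m: 3.5×10⁻⁴ × 2.1 × 200 = 0.14700 m
Layer 2: 0.65 × 2.9×10⁻⁴ × 370 = 0.069745 m
570–1050 m: 0.54 × 1.8×10⁻⁴ × 480 = 0.046656 m
Δh = 0.14700 + 0.069745 + 0.046656 = 0.263401 m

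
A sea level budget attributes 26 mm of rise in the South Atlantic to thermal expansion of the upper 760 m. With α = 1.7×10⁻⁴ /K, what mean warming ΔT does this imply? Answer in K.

ΔT = Δh/(αH) = 0.026 / (1.7×10⁻⁴ × 760) ≈ 0.2012 K

0.20 K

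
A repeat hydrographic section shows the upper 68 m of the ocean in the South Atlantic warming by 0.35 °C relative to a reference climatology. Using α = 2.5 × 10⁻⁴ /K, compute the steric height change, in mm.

Δh = αΔT·H = 2.5×10⁻⁴ × 0.35 × 68 = 0.00595 m

6.0 mm of thermosteric rise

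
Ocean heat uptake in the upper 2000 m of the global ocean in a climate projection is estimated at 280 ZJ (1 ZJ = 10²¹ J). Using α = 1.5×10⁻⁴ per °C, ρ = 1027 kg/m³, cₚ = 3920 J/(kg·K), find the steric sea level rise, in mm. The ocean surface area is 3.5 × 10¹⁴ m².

29.8 mm

Per unit area: Q = 280×10²¹ / (3.5×10¹⁴) = 8×10⁸ J/m²
Δh = αQ/(ρcₚ) = 1.5×10⁻⁴ × 8×10⁸ / (1027 × 3920) ≈ 0.029807 m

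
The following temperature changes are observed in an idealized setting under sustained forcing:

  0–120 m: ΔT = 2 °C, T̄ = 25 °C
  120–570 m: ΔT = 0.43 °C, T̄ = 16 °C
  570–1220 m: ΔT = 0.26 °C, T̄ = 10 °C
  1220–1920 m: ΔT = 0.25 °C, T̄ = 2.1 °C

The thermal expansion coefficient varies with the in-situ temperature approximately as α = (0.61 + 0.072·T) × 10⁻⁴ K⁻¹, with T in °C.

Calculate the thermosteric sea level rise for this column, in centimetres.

Δh = 12.8 cm

Layer 1: α = (0.61 + 0.072×25)×10⁻⁴ = 2.41×10⁻⁴ K⁻¹
Layer 2: α = (0.61 + 0.072×16)×10⁻⁴ = 1.762×10⁻⁴ K⁻¹
Layer 3: α = (0.61 + 0.072×10)×10⁻⁴ = 1.33×10⁻⁴ K⁻¹
Layer 4: α = (0.61 + 0.072×2.1)×10⁻⁴ = 0.7612×10⁻⁴ K⁻¹
Layer 1: 2.41×10⁻⁴ × 120 × 2 = 0.05784 m
Layer 2: 0.43 × 450 × 1.762×10⁻⁴ = 0.0340947 m
Layer 3: 0.26 × 650 × 1.33×10⁻⁴ = 0.022477 m
1220–1920 m: 0.7612×10⁻⁴ × 700 × 0.25 = 0.013321 m
Δh = 0.05784 + 0.0340947 + 0.022477 + 0.013321 = 0.1277327 m ≈ 12.8 cm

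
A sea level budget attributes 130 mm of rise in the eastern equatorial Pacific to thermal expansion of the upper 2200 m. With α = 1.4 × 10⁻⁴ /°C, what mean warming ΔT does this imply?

ΔT = Δh/(αH) = 0.13 / (1.4×10⁻⁴ × 2200) ≈ 0.4221 K

about 0.422 K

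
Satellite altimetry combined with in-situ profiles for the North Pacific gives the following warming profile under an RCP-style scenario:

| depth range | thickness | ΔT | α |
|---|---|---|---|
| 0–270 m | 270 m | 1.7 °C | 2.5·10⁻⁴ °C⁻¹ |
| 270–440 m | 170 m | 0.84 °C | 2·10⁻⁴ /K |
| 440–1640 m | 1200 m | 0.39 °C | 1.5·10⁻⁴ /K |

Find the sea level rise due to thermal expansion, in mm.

Δh = 210 mm

1.7 × 2.5×10⁻⁴ × 270 = 0.11475 m
270–440 m: 0.84 × 170 × 2×10⁻⁴ = 0.02856 m
440–1640 m: 1.5×10⁻⁴ × 0.39 × 1200 = 0.07020 m
Δh = 0.11475 + 0.02856 + 0.07020 = 0.21351 m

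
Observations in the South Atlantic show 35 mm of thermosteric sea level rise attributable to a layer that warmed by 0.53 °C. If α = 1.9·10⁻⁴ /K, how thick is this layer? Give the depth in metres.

348 m

H = Δh/(αΔT) = 0.035 / (1.9×10⁻⁴ × 0.53) ≈ 347.6 m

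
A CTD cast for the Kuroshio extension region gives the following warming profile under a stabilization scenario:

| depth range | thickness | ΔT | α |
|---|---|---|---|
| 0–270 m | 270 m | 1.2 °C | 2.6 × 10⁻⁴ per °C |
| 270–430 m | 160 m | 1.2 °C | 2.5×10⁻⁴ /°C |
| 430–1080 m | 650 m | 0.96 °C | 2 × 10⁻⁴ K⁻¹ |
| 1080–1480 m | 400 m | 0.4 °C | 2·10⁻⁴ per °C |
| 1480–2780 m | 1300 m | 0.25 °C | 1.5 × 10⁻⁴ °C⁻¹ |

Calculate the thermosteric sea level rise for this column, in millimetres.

340 mm of thermosteric rise

Layer 1: 270 × 1.2 × 2.6×10⁻⁴ = 0.08424 m
270–430 m: 2.5×10⁻⁴ × 1.2 × 160 = 0.04800 m
430–1080 m: 2×10⁻⁴ × 650 × 0.96 = 0.12480 m
Layer 4: 400 × 0.4 × 2×10⁻⁴ = 0.03200 m
1300 × 0.25 × 1.5×10⁻⁴ = 0.04875 m
Δh = 0.08424 + 0.04800 + 0.12480 + 0.03200 + 0.04875 = 0.33779 m ≈ 340 mm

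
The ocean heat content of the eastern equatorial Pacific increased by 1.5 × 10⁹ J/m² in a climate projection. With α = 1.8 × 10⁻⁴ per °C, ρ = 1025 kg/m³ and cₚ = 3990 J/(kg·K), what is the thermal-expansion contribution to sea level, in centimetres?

Δh = αQ/(ρcₚ) = 1.8×10⁻⁴ × 1.5×10⁹ / (1025 × 3990) ≈ 0.066019 m

6.60 cm of thermosteric rise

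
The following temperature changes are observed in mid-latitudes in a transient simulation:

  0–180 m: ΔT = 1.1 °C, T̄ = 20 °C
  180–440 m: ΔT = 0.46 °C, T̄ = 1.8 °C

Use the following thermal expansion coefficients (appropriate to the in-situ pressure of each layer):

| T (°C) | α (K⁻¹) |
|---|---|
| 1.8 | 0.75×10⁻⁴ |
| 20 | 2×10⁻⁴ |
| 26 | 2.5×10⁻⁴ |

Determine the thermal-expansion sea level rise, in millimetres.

48.6 mm

Layer 1 at 20 °C → α = 2×10⁻⁴ K⁻¹
Layer 2 at 1.8 °C → α = 0.75×10⁻⁴ K⁻¹
0–180 m: 2×10⁻⁴ × 1.1 × 180 = 0.03960 m
Layer 2: 0.46 × 260 × 0.75×10⁻⁴ = 0.00897 m
Δh = 0.03960 + 0.00897 = 0.04857 m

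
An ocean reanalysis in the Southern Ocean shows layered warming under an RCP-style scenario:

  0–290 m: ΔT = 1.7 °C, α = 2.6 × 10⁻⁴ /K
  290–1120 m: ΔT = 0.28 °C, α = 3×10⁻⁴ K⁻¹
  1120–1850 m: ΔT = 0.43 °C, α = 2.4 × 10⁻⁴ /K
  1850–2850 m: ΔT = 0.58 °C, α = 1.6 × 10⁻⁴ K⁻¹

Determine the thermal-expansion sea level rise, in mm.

Δh ≈ 370 mm

0–290 m: 2.6×10⁻⁴ × 1.7 × 290 = 0.12818 m
290–1120 m: 0.28 × 3×10⁻⁴ × 830 = 0.06972 m
Layer 3: 0.43 × 2.4×10⁻⁴ × 730 = 0.075336 m
Layer 4: 1.6×10⁻⁴ × 1000 × 0.58 = 0.09280 m
Δh = 0.12818 + 0.06972 + 0.075336 + 0.09280 = 0.366036 m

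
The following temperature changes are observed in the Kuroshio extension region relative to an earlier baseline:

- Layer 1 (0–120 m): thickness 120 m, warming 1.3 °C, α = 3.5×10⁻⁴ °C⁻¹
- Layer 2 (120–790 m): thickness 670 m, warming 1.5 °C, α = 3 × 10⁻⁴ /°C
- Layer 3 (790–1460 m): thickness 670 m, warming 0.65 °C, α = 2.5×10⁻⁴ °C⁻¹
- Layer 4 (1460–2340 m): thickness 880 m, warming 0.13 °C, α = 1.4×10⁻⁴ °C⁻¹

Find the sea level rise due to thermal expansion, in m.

about 0.481 m

Layer 1: 120 × 3.5×10⁻⁴ × 1.3 = 0.05460 m
120–790 m: 670 × 1.5 × 3×10⁻⁴ = 0.30150 m
Layer 3: 670 × 2.5×10⁻⁴ × 0.65 = 0.108875 m
1460–2340 m: 880 × 0.13 × 1.4×10⁻⁴ = 0.016016 m
Δh = 0.05460 + 0.30150 + 0.108875 + 0.016016 = 0.480991 m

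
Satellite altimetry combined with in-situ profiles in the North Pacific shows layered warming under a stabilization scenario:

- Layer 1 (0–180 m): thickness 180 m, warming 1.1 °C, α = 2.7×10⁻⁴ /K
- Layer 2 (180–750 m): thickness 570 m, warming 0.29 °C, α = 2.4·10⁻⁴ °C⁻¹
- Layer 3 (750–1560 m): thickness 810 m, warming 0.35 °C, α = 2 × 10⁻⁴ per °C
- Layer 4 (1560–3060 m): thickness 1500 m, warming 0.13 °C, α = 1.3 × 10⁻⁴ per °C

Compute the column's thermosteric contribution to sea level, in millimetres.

175 mm

1.1 × 180 × 2.7×10⁻⁴ = 0.05346 m
Layer 2: 2.4×10⁻⁴ × 570 × 0.29 = 0.039672 m
750–1560 m: 2×10⁻⁴ × 0.35 × 810 = 0.05670 m
Layer 4: 1500 × 0.13 × 1.3×10⁻⁴ = 0.02535 m
Δh = 0.05346 + 0.039672 + 0.05670 + 0.02535 = 0.175182 m ≈ 175 mm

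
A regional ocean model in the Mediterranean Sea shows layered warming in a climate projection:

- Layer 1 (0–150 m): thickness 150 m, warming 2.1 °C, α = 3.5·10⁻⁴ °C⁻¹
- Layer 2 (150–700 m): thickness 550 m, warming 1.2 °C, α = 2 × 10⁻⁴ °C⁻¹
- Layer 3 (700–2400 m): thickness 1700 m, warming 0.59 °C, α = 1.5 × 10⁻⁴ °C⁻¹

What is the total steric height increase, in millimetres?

0–150 m: 3.5×10⁻⁴ × 150 × 2.1 = 0.11025 m
Layer 2: 2×10⁻⁴ × 550 × 1.2 = 0.13200 m
0.59 × 1.5×10⁻⁴ × 1700 = 0.15045 m
Δh = 0.11025 + 0.13200 + 0.15045 = 0.39270 m

393 mm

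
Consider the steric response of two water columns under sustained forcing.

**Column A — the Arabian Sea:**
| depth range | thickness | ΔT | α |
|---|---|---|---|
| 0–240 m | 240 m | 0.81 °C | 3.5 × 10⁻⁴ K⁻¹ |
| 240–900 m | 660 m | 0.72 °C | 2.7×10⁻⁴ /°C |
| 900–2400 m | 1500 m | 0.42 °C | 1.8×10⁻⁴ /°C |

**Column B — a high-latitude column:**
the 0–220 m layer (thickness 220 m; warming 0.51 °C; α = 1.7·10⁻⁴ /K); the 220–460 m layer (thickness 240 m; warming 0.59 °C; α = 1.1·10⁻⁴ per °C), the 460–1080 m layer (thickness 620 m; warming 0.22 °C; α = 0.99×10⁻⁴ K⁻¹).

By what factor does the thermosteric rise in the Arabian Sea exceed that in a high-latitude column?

≈ 6.4×

A 240 × 3.5×10⁻⁴ × 0.81 = 0.06804 m
A 2.7×10⁻⁴ × 660 × 0.72 = 0.128304 m
A Layer 3: 0.42 × 1500 × 1.8×10⁻⁴ = 0.11340 m
A total: 0.309744 m
B 0–220 m: 0.51 × 220 × 1.7×10⁻⁴ = 0.019074 m
B 1.1×10⁻⁴ × 0.59 × 240 = 0.015576 m
B Layer 3: 0.99×10⁻⁴ × 620 × 0.22 = 0.0135036 m
B total: 0.0481536 m
Ratio: 0.309744 / 0.0481536 ≈ 6.432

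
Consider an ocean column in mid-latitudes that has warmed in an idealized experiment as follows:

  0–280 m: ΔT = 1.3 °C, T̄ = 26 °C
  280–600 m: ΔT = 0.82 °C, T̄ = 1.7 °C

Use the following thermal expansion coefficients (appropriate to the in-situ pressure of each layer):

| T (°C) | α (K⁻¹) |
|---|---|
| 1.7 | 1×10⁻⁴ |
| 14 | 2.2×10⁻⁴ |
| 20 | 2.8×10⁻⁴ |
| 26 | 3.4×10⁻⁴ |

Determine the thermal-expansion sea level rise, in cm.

about 15 cm

Layer 1 at 26 °C → α = 3.4×10⁻⁴ K⁻¹
Layer 2 at 1.7 °C → α = 1×10⁻⁴ K⁻¹
3.4×10⁻⁴ × 1.3 × 280 = 0.12376 m
280–600 m: 0.82 × 1×10⁻⁴ × 320 = 0.02624 m
Δh = 0.12376 + 0.02624 = 0.15000 m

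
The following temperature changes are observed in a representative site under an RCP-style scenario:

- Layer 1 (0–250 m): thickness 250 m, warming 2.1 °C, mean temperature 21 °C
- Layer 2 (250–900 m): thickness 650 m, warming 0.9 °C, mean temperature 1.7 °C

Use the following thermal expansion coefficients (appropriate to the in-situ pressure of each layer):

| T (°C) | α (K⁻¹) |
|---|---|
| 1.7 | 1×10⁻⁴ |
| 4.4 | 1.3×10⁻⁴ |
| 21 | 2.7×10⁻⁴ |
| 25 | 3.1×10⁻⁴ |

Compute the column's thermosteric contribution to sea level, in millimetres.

200 mm of thermosteric rise

Layer 1 at 21 °C → α = 2.7×10⁻⁴ K⁻¹
Layer 2 at 1.7 °C → α = 1×10⁻⁴ K⁻¹
0–250 m: 250 × 2.7×10⁻⁴ × 2.1 = 0.14175 m
1×10⁻⁴ × 650 × 0.9 = 0.05850 m
Δh = 0.14175 + 0.05850 = 0.20025 m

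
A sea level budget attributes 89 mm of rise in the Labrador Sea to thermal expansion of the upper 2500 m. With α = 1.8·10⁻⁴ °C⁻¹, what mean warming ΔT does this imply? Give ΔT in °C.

ΔT = Δh/(αH) = 0.089 / (1.8×10⁻⁴ × 2500) ≈ 0.1978 °C

0.198 °C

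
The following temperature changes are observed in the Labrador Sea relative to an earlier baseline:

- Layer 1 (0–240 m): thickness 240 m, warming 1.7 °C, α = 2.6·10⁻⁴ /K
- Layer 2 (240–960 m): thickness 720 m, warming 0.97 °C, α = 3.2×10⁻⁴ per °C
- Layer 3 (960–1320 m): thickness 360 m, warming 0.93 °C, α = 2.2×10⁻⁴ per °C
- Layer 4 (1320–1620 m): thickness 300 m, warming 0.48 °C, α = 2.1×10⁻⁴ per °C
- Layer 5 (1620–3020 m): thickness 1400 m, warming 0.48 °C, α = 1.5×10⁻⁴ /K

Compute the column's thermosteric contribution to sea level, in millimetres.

about 534 mm

Layer 1: 1.7 × 240 × 2.6×10⁻⁴ = 0.10608 m
240–960 m: 3.2×10⁻⁴ × 720 × 0.97 = 0.223488 m
960–1320 m: 0.93 × 360 × 2.2×10⁻⁴ = 0.073656 m
2.1×10⁻⁴ × 0.48 × 300 = 0.03024 m
Layer 5: 0.48 × 1400 × 1.5×10⁻⁴ = 0.10080 m
Δh = 0.10608 + 0.223488 + 0.073656 + 0.03024 + 0.10080 = 0.534264 m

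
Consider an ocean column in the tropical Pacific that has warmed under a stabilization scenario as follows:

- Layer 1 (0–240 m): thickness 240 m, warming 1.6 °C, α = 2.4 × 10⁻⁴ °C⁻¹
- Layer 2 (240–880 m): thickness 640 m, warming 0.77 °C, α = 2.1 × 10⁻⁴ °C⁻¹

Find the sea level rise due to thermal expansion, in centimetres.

Δh ≈ 19.6 cm

240 × 2.4×10⁻⁴ × 1.6 = 0.09216 m
2.1×10⁻⁴ × 0.77 × 640 = 0.103488 m
Δh = 0.09216 + 0.103488 = 0.195648 m ≈ 19.6 cm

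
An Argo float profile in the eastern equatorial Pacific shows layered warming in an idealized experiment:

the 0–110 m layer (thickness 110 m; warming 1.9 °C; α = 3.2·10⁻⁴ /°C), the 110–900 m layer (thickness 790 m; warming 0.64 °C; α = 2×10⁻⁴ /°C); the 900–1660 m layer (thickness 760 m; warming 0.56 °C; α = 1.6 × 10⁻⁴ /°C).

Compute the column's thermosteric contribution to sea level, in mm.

240 mm

3.2×10⁻⁴ × 1.9 × 110 = 0.06688 m
2×10⁻⁴ × 790 × 0.64 = 0.10112 m
760 × 0.56 × 1.6×10⁻⁴ = 0.068096 m
Δh = 0.06688 + 0.10112 + 0.068096 = 0.236096 m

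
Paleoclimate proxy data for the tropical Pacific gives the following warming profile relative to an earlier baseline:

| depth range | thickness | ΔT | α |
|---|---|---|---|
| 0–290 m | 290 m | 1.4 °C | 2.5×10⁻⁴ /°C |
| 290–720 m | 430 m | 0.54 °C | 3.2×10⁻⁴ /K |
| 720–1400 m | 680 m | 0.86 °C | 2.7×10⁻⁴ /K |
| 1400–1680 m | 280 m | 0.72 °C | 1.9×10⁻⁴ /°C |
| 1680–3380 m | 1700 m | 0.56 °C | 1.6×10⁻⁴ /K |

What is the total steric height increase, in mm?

520 mm

2.5×10⁻⁴ × 1.4 × 290 = 0.10150 m
430 × 3.2×10⁻⁴ × 0.54 = 0.074304 m
Layer 3: 0.86 × 2.7×10⁻⁴ × 680 = 0.157896 m
1.9×10⁻⁴ × 280 × 0.72 = 0.038304 m
1700 × 0.56 × 1.6×10⁻⁴ = 0.15232 m
Δh = 0.10150 + 0.074304 + 0.157896 + 0.038304 + 0.15232 = 0.524324 m ≈ 520 mm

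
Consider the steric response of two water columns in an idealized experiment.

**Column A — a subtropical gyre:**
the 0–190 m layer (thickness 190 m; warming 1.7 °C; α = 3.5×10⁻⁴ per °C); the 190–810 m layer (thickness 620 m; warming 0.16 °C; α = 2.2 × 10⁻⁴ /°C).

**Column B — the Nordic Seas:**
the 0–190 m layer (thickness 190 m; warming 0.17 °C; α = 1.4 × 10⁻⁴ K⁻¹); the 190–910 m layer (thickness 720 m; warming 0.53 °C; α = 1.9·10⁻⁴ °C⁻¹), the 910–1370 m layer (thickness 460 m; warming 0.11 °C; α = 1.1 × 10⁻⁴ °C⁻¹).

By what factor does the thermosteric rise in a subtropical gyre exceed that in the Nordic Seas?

A Layer 1: 1.7 × 190 × 3.5×10⁻⁴ = 0.11305 m
A 190–810 m: 620 × 0.16 × 2.2×10⁻⁴ = 0.021824 m
A total: 0.134874 m
B Layer 1: 190 × 1.4×10⁻⁴ × 0.17 = 0.004522 m
B 190–910 m: 720 × 0.53 × 1.9×10⁻⁴ = 0.072504 m
B Layer 3: 460 × 1.1×10⁻⁴ × 0.11 = 0.005566 m
B total: 0.082592 m
Ratio: 0.134874 / 0.082592 ≈ 1.633

1.63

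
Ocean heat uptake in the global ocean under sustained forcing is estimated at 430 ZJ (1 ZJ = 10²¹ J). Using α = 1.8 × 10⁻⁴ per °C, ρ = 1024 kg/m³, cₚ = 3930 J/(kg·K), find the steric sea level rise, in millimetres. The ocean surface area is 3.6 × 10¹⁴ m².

Per unit area: Q = 430×10²¹ / (3.6×10¹⁴) ≈ 1.194×10⁹ J/m²
Δh = αQ/(ρcₚ) = 1.8×10⁻⁴ × 1.194×10⁹ / (1024 × 3930) ≈ 0.053405 m

about 53 mm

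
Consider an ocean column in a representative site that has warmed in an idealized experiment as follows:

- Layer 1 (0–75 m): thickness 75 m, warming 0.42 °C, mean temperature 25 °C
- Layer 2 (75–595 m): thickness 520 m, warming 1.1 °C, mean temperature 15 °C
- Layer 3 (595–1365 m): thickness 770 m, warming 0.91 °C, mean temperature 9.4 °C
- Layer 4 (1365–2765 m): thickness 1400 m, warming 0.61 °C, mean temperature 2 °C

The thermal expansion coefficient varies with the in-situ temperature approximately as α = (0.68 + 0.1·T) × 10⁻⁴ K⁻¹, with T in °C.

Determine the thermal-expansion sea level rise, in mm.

Layer 1: α = (0.68 + 0.1×25)×10⁻⁴ = 3.18×10⁻⁴ K⁻¹
Layer 2: α = (0.68 + 0.1×15)×10⁻⁴ = 2.18×10⁻⁴ K⁻¹
Layer 3: α = (0.68 + 0.1×9.4)×10⁻⁴ = 1.62×10⁻⁴ K⁻¹
Layer 4: α = (0.68 + 0.1×2)×10⁻⁴ = 0.88×10⁻⁴ K⁻¹
0–75 m: 3.18×10⁻⁴ × 0.42 × 75 = 0.010017 m
75–595 m: 2.18×10⁻⁴ × 520 × 1.1 = 0.124696 m
Layer 3: 1.62×10⁻⁴ × 0.91 × 770 = 0.1135134 m
0.88×10⁻⁴ × 1400 × 0.61 = 0.075152 m
Δh = 0.010017 + 0.124696 + 0.1135134 + 0.075152 = 0.3233784 m

Δh ≈ 323 mm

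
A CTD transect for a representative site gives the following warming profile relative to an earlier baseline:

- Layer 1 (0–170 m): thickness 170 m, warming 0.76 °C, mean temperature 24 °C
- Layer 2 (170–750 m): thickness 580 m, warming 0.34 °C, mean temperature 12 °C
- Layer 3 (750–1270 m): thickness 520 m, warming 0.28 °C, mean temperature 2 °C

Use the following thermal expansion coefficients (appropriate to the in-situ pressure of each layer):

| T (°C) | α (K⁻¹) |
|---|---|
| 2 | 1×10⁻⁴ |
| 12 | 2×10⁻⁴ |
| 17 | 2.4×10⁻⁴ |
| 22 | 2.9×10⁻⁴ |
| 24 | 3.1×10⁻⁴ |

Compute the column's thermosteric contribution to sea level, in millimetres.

about 94 mm

Layer 1 at 24 °C → α = 3.1×10⁻⁴ K⁻¹
Layer 2 at 12 °C → α = 2×10⁻⁴ K⁻¹
Layer 3 at 2 °C → α = 1×10⁻⁴ K⁻¹
Layer 1: 170 × 3.1×10⁻⁴ × 0.76 = 0.040052 m
Layer 2: 0.34 × 580 × 2×10⁻⁴ = 0.03944 m
Layer 3: 1×10⁻⁴ × 520 × 0.28 = 0.01456 m
Δh = 0.040052 + 0.03944 + 0.01456 = 0.094052 m ≈ 94 mm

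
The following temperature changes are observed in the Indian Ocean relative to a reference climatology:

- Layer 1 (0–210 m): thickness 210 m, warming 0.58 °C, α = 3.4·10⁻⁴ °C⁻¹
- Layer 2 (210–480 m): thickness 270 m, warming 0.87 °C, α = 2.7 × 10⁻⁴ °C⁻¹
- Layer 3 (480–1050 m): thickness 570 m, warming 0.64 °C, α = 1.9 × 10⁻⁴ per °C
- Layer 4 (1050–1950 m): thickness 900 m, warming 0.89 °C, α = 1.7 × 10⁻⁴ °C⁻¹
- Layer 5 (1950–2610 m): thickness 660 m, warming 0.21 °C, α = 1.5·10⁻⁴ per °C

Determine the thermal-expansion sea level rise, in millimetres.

Layer 1: 0.58 × 210 × 3.4×10⁻⁴ = 0.041412 m
0.87 × 2.7×10⁻⁴ × 270 = 0.063423 m
Layer 3: 0.64 × 1.9×10⁻⁴ × 570 = 0.069312 m
0.89 × 1.7×10⁻⁴ × 900 = 0.13617 m
Layer 5: 660 × 1.5×10⁻⁴ × 0.21 = 0.02079 m
Δh = 0.041412 + 0.063423 + 0.069312 + 0.13617 + 0.02079 = 0.331107 m ≈ 330 mm

Δh = 330 mm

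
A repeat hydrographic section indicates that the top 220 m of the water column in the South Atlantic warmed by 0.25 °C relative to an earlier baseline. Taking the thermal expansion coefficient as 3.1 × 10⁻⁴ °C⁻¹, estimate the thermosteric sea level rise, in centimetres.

Δh = αΔT·H = 3.1×10⁻⁴ × 0.25 × 220 = 0.01705 m

about 1.71 cm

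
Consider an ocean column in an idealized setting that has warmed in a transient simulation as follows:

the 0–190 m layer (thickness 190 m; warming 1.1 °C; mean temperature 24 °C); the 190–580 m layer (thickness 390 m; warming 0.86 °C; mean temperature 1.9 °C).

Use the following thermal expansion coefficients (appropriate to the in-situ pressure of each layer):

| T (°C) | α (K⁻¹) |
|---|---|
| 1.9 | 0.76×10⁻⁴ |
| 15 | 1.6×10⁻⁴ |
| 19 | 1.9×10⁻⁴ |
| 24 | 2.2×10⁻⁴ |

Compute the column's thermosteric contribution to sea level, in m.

Layer 1 at 24 °C → α = 2.2×10⁻⁴ K⁻¹
Layer 2 at 1.9 °C → α = 0.76×10⁻⁴ K⁻¹
0–190 m: 190 × 2.2×10⁻⁴ × 1.1 = 0.04598 m
190–580 m: 390 × 0.86 × 0.76×10⁻⁴ = 0.0254904 m
Δh = 0.04598 + 0.0254904 = 0.0714704 m

Δh = 0.0715 m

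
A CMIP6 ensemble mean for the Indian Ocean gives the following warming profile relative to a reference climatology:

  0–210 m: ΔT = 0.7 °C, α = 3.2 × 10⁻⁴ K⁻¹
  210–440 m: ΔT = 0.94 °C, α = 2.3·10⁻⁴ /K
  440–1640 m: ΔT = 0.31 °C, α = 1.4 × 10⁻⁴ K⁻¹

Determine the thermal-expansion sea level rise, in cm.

3.2×10⁻⁴ × 0.7 × 210 = 0.04704 m
2.3×10⁻⁴ × 230 × 0.94 = 0.049726 m
440–1640 m: 0.31 × 1.4×10⁻⁴ × 1200 = 0.05208 m
Δh = 0.04704 + 0.049726 + 0.05208 = 0.148846 m ≈ 14.9 cm

14.9 cm of thermosteric rise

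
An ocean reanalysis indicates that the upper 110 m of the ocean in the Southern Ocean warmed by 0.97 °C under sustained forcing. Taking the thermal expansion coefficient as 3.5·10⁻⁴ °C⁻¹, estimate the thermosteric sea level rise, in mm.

Δh = αΔT·H = 3.5×10⁻⁴ × 0.97 × 110 = 0.037345 m

about 37.3 mm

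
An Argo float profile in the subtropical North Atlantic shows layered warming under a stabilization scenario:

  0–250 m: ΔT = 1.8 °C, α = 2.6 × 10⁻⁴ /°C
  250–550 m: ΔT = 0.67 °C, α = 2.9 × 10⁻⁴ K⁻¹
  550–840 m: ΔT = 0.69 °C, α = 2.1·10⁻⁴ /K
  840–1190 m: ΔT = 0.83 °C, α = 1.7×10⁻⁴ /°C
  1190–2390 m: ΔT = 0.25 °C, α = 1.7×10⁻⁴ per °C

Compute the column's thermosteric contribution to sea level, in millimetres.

0–250 m: 250 × 2.6×10⁻⁴ × 1.8 = 0.11700 m
250–550 m: 0.67 × 300 × 2.9×10⁻⁴ = 0.05829 m
550–840 m: 2.1×10⁻⁴ × 0.69 × 290 = 0.042021 m
Layer 4: 0.83 × 350 × 1.7×10⁻⁴ = 0.049385 m
Layer 5: 1.7×10⁻⁴ × 1200 × 0.25 = 0.05100 m
Δh = 0.11700 + 0.05829 + 0.042021 + 0.049385 + 0.05100 = 0.317696 m

318 mm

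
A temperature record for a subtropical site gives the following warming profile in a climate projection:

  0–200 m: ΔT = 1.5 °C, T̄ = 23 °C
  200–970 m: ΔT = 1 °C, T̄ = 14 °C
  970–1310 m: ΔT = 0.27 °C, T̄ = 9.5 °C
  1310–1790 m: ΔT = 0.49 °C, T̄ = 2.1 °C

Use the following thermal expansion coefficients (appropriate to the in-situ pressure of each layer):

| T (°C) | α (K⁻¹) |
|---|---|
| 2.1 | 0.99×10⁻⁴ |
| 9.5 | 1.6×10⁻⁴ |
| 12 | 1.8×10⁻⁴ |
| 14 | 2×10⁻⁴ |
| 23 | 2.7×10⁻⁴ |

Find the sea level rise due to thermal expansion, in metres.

Δh ≈ 0.27 m

Layer 1 at 23 °C → α = 2.7×10⁻⁴ K⁻¹
Layer 2 at 14 °C → α = 2×10⁻⁴ K⁻¹
Layer 3 at 9.5 °C → α = 1.6×10⁻⁴ K⁻¹
Layer 4 at 2.1 °C → α = 0.99×10⁻⁴ K⁻¹
2.7×10⁻⁴ × 200 × 1.5 = 0.08100 m
200–970 m: 1 × 770 × 2×10⁻⁴ = 0.15400 m
Layer 3: 0.27 × 1.6×10⁻⁴ × 340 = 0.014688 m
1310–1790 m: 0.49 × 0.99×10⁻⁴ × 480 = 0.0232848 m
Δh = 0.08100 + 0.15400 + 0.014688 + 0.0232848 = 0.2729728 m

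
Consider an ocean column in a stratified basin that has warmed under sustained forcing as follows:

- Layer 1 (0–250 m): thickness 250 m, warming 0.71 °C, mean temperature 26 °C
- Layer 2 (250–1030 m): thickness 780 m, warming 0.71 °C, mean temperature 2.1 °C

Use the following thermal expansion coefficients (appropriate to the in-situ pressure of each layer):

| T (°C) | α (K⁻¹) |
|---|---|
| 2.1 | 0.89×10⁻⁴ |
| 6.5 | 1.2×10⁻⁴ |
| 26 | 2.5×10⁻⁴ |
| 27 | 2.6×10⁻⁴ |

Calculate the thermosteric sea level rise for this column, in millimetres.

Layer 1 at 26 °C → α = 2.5×10⁻⁴ K⁻¹
Layer 2 at 2.1 °C → α = 0.89×10⁻⁴ K⁻¹
0–250 m: 250 × 0.71 × 2.5×10⁻⁴ = 0.044375 m
250–1030 m: 0.89×10⁻⁴ × 780 × 0.71 = 0.0492882 m
Δh = 0.044375 + 0.0492882 = 0.0936632 m

94 mm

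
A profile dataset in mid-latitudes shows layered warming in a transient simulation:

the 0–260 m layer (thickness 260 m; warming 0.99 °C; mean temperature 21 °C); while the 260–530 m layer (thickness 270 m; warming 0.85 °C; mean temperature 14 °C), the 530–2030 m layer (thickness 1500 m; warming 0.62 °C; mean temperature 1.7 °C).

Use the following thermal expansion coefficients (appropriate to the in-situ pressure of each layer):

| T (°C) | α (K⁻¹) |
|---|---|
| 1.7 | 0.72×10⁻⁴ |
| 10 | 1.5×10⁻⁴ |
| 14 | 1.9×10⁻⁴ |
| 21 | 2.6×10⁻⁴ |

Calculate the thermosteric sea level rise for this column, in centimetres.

Layer 1 at 21 °C → α = 2.6×10⁻⁴ K⁻¹
Layer 2 at 14 °C → α = 1.9×10⁻⁴ K⁻¹
Layer 3 at 1.7 °C → α = 0.72×10⁻⁴ K⁻¹
Layer 1: 260 × 2.6×10⁻⁴ × 0.99 = 0.066924 m
260–530 m: 1.9×10⁻⁴ × 0.85 × 270 = 0.043605 m
Layer 3: 0.72×10⁻⁴ × 1500 × 0.62 = 0.06696 m
Δh = 0.066924 + 0.043605 + 0.06696 = 0.177489 m ≈ 17.7 cm

Δh = 17.7 cm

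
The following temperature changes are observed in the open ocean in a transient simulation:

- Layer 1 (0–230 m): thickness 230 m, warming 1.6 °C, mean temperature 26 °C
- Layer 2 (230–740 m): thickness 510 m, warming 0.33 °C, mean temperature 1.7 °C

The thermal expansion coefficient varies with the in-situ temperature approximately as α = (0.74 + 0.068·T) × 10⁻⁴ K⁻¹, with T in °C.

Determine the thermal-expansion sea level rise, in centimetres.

about 11 cm

Layer 1: α = (0.74 + 0.068×26)×10⁻⁴ = 2.508×10⁻⁴ K⁻¹
Layer 2: α = (0.74 + 0.068×1.7)×10⁻⁴ = 0.8556×10⁻⁴ K⁻¹
1.6 × 2.508×10⁻⁴ × 230 = 0.0922944 m
230–740 m: 0.33 × 510 × 0.8556×10⁻⁴ = 0.014399748 m
Δh = 0.0922944 + 0.014399748 = 0.106694148 m ≈ 11 cm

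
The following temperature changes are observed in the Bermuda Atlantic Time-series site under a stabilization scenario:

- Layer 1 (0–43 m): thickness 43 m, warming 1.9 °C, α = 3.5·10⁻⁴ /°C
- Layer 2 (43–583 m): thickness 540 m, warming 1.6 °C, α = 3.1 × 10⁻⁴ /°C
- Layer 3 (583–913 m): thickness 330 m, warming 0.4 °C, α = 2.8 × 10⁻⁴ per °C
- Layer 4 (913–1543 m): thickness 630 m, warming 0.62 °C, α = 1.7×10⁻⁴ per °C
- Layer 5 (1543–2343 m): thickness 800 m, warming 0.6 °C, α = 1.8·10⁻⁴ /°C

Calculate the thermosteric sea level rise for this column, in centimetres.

Layer 1: 3.5×10⁻⁴ × 43 × 1.9 = 0.028595 m
Layer 2: 540 × 1.6 × 3.1×10⁻⁴ = 0.26784 m
330 × 2.8×10⁻⁴ × 0.4 = 0.03696 m
913–1543 m: 1.7×10⁻⁴ × 630 × 0.62 = 0.066402 m
Layer 5: 800 × 1.8×10⁻⁴ × 0.6 = 0.08640 m
Δh = 0.028595 + 0.26784 + 0.03696 + 0.066402 + 0.08640 = 0.486197 m

48.6 cm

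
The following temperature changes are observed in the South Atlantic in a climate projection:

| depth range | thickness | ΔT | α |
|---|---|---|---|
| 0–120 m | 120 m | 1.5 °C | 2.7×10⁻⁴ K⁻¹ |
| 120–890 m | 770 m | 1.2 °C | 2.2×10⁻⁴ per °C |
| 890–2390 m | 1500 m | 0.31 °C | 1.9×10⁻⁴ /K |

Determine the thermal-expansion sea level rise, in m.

0.340 m

0–120 m: 2.7×10⁻⁴ × 1.5 × 120 = 0.04860 m
120–890 m: 1.2 × 2.2×10⁻⁴ × 770 = 0.20328 m
890–2390 m: 1.9×10⁻⁴ × 1500 × 0.31 = 0.08835 m
Δh = 0.04860 + 0.20328 + 0.08835 = 0.34023 m ≈ 0.340 m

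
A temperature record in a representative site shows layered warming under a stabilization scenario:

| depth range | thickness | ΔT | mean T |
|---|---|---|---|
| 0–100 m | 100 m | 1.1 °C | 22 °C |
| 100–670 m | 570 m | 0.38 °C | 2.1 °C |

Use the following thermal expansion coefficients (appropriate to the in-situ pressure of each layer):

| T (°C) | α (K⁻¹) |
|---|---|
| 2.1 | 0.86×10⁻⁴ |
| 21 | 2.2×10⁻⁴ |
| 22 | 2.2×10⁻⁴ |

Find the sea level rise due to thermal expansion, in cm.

Layer 1 at 22 °C → α = 2.2×10⁻⁴ K⁻¹
Layer 2 at 2.1 °C → α = 0.86×10⁻⁴ K⁻¹
100 × 2.2×10⁻⁴ × 1.1 = 0.02420 m
0.38 × 570 × 0.86×10⁻⁴ = 0.0186276 m
Δh = 0.02420 + 0.0186276 = 0.0428276 m

about 4.28 cm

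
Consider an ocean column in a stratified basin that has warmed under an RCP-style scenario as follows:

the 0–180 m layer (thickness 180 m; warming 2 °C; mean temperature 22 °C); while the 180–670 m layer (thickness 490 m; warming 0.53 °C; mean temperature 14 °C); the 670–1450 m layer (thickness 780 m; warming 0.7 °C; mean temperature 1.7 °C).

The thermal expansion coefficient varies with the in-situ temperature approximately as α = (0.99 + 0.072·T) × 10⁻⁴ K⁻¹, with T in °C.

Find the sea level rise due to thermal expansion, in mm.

Layer 1: α = (0.99 + 0.072×22)×10⁻⁴ = 2.574×10⁻⁴ K⁻¹
Layer 2: α = (0.99 + 0.072×14)×10⁻⁴ = 1.998×10⁻⁴ K⁻¹
Layer 3: α = (0.99 + 0.072×1.7)×10⁻⁴ = 1.1124×10⁻⁴ K⁻¹
Layer 1: 180 × 2.574×10⁻⁴ × 2 = 0.092664 m
1.998×10⁻⁴ × 0.53 × 490 = 0.05188806 m
670–1450 m: 1.1124×10⁻⁴ × 0.7 × 780 = 0.06073704 m
Δh = 0.092664 + 0.05188806 + 0.06073704 = 0.2052891 m

210 mm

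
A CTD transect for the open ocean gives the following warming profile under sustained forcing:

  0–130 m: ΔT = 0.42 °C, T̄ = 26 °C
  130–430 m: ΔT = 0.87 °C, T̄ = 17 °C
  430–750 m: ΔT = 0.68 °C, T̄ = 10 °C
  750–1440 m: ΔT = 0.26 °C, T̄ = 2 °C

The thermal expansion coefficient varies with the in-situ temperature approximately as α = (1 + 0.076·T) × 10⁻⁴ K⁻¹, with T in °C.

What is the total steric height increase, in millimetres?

Layer 1: α = (1 + 0.076×26)×10⁻⁴ = 2.976×10⁻⁴ K⁻¹
Layer 2: α = (1 + 0.076×17)×10⁻⁴ = 2.292×10⁻⁴ K⁻¹
Layer 3: α = (1 + 0.076×10)×10⁻⁴ = 1.76×10⁻⁴ K⁻¹
Layer 4: α = (1 + 0.076×2)×10⁻⁴ = 1.152×10⁻⁴ K⁻¹
0–130 m: 0.42 × 130 × 2.976×10⁻⁴ = 0.01624896 m
2.292×10⁻⁴ × 300 × 0.87 = 0.0598212 m
320 × 1.76×10⁻⁴ × 0.68 = 0.0382976 m
0.26 × 690 × 1.152×10⁻⁴ = 0.02066688 m
Δh = 0.01624896 + 0.0598212 + 0.0382976 + 0.02066688 = 0.13503464 m

Δh = 135 mm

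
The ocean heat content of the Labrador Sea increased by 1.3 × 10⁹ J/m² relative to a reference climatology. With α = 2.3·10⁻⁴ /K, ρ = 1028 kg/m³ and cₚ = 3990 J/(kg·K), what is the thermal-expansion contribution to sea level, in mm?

Δh = αQ/(ρcₚ) = 2.3×10⁻⁴ × 1.3×10⁹ / (1028 × 3990) ≈ 0.072896 m

Δh ≈ 72.9 mm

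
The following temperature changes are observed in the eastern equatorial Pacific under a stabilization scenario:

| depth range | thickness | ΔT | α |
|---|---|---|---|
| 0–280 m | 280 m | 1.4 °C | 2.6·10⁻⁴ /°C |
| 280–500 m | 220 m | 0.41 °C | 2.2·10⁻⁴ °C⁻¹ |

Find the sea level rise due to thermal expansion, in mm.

Δh = 122 mm

280 × 2.6×10⁻⁴ × 1.4 = 0.10192 m
220 × 0.41 × 2.2×10⁻⁴ = 0.019844 m
Δh = 0.10192 + 0.019844 = 0.121764 m ≈ 122 mm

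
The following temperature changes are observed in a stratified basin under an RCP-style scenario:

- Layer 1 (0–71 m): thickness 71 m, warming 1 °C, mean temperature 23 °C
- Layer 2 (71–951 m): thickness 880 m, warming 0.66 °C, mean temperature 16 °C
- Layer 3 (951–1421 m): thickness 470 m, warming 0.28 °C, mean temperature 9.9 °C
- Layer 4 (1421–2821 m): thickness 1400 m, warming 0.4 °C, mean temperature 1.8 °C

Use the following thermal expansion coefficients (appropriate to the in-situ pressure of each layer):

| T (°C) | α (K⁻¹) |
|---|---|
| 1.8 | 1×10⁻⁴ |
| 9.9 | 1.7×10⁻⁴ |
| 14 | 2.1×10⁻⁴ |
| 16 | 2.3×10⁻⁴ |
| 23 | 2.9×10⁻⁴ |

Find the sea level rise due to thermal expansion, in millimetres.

230 mm of thermosteric rise

Layer 1 at 23 °C → α = 2.9×10⁻⁴ K⁻¹
Layer 2 at 16 °C → α = 2.3×10⁻⁴ K⁻¹
Layer 3 at 9.9 °C → α = 1.7×10⁻⁴ K⁻¹
Layer 4 at 1.8 °C → α = 1×10⁻⁴ K⁻¹
Layer 1: 1 × 2.9×10⁻⁴ × 71 = 0.02059 m
71–951 m: 0.66 × 880 × 2.3×10⁻⁴ = 0.133584 m
1.7×10⁻⁴ × 0.28 × 470 = 0.022372 m
Layer 4: 1400 × 1×10⁻⁴ × 0.4 = 0.05600 m
Δh = 0.02059 + 0.133584 + 0.022372 + 0.05600 = 0.232546 m ≈ 230 mm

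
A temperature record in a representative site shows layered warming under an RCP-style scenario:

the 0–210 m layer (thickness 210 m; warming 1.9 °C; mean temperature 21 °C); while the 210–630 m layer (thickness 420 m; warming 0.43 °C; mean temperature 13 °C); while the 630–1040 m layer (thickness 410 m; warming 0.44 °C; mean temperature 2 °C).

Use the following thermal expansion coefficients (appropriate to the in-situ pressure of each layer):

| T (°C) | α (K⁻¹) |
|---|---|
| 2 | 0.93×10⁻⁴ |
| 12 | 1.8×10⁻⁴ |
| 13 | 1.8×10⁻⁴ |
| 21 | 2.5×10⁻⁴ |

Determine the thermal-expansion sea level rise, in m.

about 0.149 m

Layer 1 at 21 °C → α = 2.5×10⁻⁴ K⁻¹
Layer 2 at 13 °C → α = 1.8×10⁻⁴ K⁻¹
Layer 3 at 2 °C → α = 0.93×10⁻⁴ K⁻¹
0–210 m: 1.9 × 210 × 2.5×10⁻⁴ = 0.09975 m
Layer 2: 420 × 1.8×10⁻⁴ × 0.43 = 0.032508 m
0.44 × 410 × 0.93×10⁻⁴ = 0.0167772 m
Δh = 0.09975 + 0.032508 + 0.0167772 = 0.1490352 m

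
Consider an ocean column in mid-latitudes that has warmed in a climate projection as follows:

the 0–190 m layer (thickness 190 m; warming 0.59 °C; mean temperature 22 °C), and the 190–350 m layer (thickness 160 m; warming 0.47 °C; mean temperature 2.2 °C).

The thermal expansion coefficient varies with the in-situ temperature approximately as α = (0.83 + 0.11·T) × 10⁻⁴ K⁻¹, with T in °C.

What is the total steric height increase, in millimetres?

Layer 1: α = (0.83 + 0.11×22)×10⁻⁴ = 3.25×10⁻⁴ K⁻¹
Layer 2: α = (0.83 + 0.11×2.2)×10⁻⁴ = 1.072×10⁻⁴ K⁻¹
0–190 m: 190 × 3.25×10⁻⁴ × 0.59 = 0.0364325 m
Layer 2: 0.47 × 1.072×10⁻⁴ × 160 = 0.00806144 m
Δh = 0.0364325 + 0.00806144 = 0.04449394 m

44.5 mm of thermosteric rise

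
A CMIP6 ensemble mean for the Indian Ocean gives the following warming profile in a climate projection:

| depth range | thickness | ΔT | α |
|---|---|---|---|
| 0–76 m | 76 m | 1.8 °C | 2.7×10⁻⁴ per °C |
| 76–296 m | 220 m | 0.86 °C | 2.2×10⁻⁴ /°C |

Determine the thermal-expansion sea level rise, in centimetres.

Δh ≈ 7.86 cm

0–76 m: 1.8 × 76 × 2.7×10⁻⁴ = 0.036936 m
220 × 2.2×10⁻⁴ × 0.86 = 0.041624 m
Δh = 0.036936 + 0.041624 = 0.07856 m ≈ 7.86 cm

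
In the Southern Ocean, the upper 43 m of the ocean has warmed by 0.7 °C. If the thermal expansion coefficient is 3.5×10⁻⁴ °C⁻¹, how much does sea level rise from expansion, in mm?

about 10.5 mm

Δh = αΔT·H = 3.5×10⁻⁴ × 0.7 × 43 = 0.010535 m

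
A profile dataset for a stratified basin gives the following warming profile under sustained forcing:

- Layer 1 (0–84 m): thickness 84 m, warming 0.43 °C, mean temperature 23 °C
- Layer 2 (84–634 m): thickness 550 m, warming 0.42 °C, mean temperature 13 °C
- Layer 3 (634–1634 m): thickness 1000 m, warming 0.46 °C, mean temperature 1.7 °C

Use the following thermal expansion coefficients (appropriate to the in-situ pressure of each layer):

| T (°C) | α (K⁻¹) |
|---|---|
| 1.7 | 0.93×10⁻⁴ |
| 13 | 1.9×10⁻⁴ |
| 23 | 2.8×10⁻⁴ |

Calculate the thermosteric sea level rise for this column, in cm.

Layer 1 at 23 °C → α = 2.8×10⁻⁴ K⁻¹
Layer 2 at 13 °C → α = 1.9×10⁻⁴ K⁻¹
Layer 3 at 1.7 °C → α = 0.93×10⁻⁴ K⁻¹
0–84 m: 2.8×10⁻⁴ × 0.43 × 84 = 0.0101136 m
0.42 × 550 × 1.9×10⁻⁴ = 0.04389 m
634–1634 m: 0.93×10⁻⁴ × 1000 × 0.46 = 0.04278 m
Δh = 0.0101136 + 0.04389 + 0.04278 = 0.0967836 m ≈ 9.68 cm

9.68 cm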